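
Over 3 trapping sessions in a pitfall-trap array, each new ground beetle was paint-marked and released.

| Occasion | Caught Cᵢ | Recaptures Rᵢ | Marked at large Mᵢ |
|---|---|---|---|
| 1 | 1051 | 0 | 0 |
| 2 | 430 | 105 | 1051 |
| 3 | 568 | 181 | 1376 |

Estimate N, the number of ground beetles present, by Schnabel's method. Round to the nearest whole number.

Σ MᵢCᵢ = 0·1051 + 1051·430 + 1376·568 = 0 + 451930 + 781568 = 1233498
Σ Rᵢ = 0 + 105 + 181 = 286
N̂ = 1233498 / 286 ≈ 4312.9 → 4313

N ≈ 4313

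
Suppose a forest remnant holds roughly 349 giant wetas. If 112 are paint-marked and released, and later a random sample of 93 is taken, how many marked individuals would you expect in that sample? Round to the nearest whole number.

Expected recaptures E[R] = M·C / N.
E[R] = 112 × 93 / 349 = 10416 / 349 ≈ 29.8 → 30

expected recaptures ≈ 30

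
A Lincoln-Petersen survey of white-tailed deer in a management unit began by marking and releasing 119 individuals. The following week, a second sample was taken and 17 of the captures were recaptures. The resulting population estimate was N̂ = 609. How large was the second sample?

From N = M·C/R: C = N·R / M = 609·17 / 119 = 10353 / 119 = 87.

C = 87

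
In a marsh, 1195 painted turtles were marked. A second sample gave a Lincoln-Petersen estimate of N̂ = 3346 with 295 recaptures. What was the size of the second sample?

From N = M·C/R: C = N·R / M = 3346·295 / 1195 = 987070 / 1195 = 826.

C = 826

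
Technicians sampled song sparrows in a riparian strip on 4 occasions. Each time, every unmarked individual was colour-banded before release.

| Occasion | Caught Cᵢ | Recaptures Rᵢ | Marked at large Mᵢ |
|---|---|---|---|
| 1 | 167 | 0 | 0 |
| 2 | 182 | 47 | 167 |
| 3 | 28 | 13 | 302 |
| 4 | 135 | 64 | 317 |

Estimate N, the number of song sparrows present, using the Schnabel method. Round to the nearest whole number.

Σ MᵢCᵢ = 0·167 + 167·182 + 302·28 + 317·135 = 0 + 30394 + 8456 + 42795 = 81645
Σ Rᵢ = 0 + 47 + 13 + 64 = 124
N̂ = 81645 / 124 ≈ 658.4 → 658

N ≈ 658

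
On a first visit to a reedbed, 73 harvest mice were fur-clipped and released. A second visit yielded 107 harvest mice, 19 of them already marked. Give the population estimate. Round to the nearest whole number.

N = (73 × 107) / 19 = 7811 / 19 ≈ 411.1 → 411

N ≈ 411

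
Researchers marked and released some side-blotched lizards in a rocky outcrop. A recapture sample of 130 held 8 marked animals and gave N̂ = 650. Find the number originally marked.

M = 40

From N = M·C/R: M = N·R / C = 650·8 / 130 = 5200 / 130 = 40.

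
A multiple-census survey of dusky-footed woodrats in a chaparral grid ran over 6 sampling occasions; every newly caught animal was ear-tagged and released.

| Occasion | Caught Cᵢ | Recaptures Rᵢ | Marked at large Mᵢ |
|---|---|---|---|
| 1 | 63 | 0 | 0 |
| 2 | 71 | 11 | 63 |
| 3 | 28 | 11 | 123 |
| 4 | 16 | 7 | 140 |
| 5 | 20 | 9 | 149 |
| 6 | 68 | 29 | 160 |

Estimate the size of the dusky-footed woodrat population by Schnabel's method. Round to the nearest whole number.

N ≈ 358

Σ MᵢCᵢ = 0·63 + 63·71 + 123·28 + 140·16 + 149·20 + 160·68 = 0 + 4473 + 3444 + 2240 + 2980 + 10880 = 24017
Σ Rᵢ = 0 + 11 + 11 + 7 + 9 + 29 = 67
N̂ = 24017 / 67 ≈ 358.46 → 358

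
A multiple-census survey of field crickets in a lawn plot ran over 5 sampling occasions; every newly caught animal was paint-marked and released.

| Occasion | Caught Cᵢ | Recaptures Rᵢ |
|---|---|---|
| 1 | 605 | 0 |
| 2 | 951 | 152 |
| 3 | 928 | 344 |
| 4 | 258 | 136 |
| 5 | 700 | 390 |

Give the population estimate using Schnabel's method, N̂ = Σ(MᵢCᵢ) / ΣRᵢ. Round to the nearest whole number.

Marked at large before each occasion: Mᵢ = Σⱼ<ᵢ (Cⱼ − Rⱼ) → M1=0, M2=605, M3=1404, M4=1988, M5=2110
Σ MᵢCᵢ = 0·605 + 605·951 + 1404·928 + 1988·258 + 2110·700 = 0 + 575355 + 1302912 + 512904 + 1477000 = 3868171
Σ Rᵢ = 0 + 152 + 344 + 136 + 390 = 1022
N̂ = 3868171 / 1022 ≈ 3784.9 → 3785

N ≈ 3785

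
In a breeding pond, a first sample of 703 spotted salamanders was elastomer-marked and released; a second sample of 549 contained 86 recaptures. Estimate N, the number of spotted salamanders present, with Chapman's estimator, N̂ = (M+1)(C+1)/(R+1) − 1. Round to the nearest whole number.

N ≈ 4450

N̂ = (703+1)(549+1)/(86+1) − 1 = 704·550/87 − 1
= 387200/87 − 1 ≈ 4450.6 − 1 ≈ 4449.6 → 4450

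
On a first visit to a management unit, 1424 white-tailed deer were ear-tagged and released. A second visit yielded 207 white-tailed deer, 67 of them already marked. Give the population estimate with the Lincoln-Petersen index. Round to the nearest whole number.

Lincoln-Petersen assumes M/N = R/C, so N = M·C / R.
N = (1424 × 207) / 67 = 294768 / 67 ≈ 4399.5 → 4400

N ≈ 4400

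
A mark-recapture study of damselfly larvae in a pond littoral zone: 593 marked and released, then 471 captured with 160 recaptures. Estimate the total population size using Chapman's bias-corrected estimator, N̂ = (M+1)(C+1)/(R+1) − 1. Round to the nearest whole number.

N̂ = (593+1)(471+1)/(160+1) − 1 = 594·472/161 − 1
= 280368/161 − 1 ≈ 1741.4 − 1 ≈ 1740.4 → 1740

N ≈ 1740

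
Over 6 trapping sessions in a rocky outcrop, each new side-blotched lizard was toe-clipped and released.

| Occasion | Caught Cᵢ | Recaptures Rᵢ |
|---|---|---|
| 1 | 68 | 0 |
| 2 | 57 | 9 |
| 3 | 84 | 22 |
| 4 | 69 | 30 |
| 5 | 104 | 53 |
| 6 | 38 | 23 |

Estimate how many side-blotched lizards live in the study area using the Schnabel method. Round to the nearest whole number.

N ≈ 428

Marked at large before each occasion: Mᵢ = Σⱼ<ᵢ (Cⱼ − Rⱼ) → M1=0, M2=68, M3=116, M4=178, M5=217, M6=268
Σ MᵢCᵢ = 0·68 + 68·57 + 116·84 + 178·69 + 217·104 + 268·38 = 0 + 3876 + 9744 + 12282 + 22568 + 10184 = 58654
Σ Rᵢ = 0 + 9 + 22 + 30 + 53 + 23 = 137
N̂ = 58654 / 137 ≈ 428.1 → 428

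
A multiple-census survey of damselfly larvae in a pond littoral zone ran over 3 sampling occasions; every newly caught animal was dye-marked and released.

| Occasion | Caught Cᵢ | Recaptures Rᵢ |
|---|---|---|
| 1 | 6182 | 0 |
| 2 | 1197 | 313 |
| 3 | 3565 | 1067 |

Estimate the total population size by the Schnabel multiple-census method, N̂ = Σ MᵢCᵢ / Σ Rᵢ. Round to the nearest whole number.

N ≈ 23,616

Marked at large before each occasion: Mᵢ = Σⱼ<ᵢ (Cⱼ − Rⱼ) → M1=0, M2=6182, M3=7066
Σ MᵢCᵢ = 0·6182 + 6182·1197 + 7066·3565 = 0 + 7399854 + 25190290 = 32590144
Σ Rᵢ = 0 + 313 + 1067 = 1380
N̂ = 32590144 / 1380 ≈ 23616.0 → 23616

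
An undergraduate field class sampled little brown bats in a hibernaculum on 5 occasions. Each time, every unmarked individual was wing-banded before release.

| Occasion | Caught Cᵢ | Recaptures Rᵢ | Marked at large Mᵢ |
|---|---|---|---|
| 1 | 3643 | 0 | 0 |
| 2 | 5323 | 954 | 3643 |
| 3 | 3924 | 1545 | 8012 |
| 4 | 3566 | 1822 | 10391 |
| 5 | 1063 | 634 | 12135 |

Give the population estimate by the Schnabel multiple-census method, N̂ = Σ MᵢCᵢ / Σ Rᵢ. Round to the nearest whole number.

Σ MᵢCᵢ = 0·3643 + 3643·5323 + 8012·3924 + 10391·3566 + 12135·1063 = 0 + 19391689 + 31439088 + 37054306 + 12899505 = 100784588
Σ Rᵢ = 0 + 954 + 1545 + 1822 + 634 = 4955
N̂ = 100784588 / 4955 ≈ 20340.0 → 20340

N ≈ 20,340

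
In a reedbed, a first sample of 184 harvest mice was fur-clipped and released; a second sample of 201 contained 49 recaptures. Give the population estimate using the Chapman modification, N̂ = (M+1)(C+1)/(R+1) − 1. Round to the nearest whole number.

N̂ = (184+1)(201+1)/(49+1) − 1 = 185·202/50 − 1
= 37370/50 − 1 ≈ 747.4 − 1 ≈ 746.4 → 746

N ≈ 746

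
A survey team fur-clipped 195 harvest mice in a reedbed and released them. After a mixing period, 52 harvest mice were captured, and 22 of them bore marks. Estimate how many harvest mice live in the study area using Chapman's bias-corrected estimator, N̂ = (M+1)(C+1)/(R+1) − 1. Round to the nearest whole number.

N̂ = (195+1)(52+1)/(22+1) − 1 = 196·53/23 − 1
= 10388/23 − 1 ≈ 451.7 − 1 ≈ 450.7 → 451

N ≈ 451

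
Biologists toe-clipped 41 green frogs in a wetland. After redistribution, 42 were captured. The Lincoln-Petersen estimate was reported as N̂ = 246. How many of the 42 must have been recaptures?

From N = M·C/R: R = M·C / N = 41·42 / 246 = 1722 / 246 = 7.

R = 7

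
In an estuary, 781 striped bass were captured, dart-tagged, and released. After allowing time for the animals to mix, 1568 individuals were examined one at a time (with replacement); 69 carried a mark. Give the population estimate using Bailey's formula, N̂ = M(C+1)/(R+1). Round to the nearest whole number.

N̂ = 781·(1568+1)/(69+1) = 781·1569/70 = 1225389/70 ≈ 17505.6 → 17506

N ≈ 17,506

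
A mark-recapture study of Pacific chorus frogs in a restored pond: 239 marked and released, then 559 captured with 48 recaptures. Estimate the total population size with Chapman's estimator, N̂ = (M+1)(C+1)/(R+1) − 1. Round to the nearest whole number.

N ≈ 2742

N̂ = (239+1)(559+1)/(48+1) − 1 = 240·560/49 − 1
= 134400/49 − 1 ≈ 2742.9 − 1 ≈ 2741.9 → 2742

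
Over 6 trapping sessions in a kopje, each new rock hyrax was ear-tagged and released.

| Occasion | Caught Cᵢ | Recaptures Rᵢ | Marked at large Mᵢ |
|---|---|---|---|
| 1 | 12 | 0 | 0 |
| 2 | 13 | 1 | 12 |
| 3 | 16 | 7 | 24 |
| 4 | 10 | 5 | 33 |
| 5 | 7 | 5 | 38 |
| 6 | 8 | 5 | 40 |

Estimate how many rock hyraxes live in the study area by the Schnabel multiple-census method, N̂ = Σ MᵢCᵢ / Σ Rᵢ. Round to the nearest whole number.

Σ MᵢCᵢ = 0·12 + 12·13 + 24·16 + 33·10 + 38·7 + 40·8 = 0 + 156 + 384 + 330 + 266 + 320 = 1456
Σ Rᵢ = 0 + 1 + 7 + 5 + 5 + 5 = 23
N̂ = 1456 / 23 ≈ 63.3 → 63

N ≈ 63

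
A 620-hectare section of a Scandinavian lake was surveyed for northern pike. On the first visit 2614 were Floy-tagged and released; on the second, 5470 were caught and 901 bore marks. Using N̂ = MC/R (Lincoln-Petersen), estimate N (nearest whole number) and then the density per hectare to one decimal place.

N̂ = 2614·5470/901 = 14298580/901 ≈ 15869.7 → 15870
Density = N̂ / area = 15870 / 620 ≈ 25.60 → 25.6 per hectare

density ≈ 25.6 northern pike per hectare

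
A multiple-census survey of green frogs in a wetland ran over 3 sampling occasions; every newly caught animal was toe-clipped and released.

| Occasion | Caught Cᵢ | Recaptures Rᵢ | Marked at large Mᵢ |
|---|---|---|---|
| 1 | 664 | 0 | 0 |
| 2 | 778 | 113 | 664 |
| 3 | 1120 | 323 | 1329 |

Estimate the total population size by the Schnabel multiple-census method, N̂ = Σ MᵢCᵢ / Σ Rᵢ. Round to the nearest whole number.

N ≈ 4599

Σ MᵢCᵢ = 0·664 + 664·778 + 1329·1120 = 0 + 516592 + 1488480 = 2005072
Σ Rᵢ = 0 + 113 + 323 = 436
N̂ = 2005072 / 436 ≈ 4598.8 → 4599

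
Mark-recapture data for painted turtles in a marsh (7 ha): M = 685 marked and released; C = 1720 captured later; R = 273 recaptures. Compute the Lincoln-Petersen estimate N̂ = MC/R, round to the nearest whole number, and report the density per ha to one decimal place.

N̂ = 685·1720/273 = 1178200/273 ≈ 4315.8 → 4316
Density = N̂ / area = 4316 / 7 ≈ 616.57 → 616.6 per ha

density ≈ 616.6 painted turtles per ha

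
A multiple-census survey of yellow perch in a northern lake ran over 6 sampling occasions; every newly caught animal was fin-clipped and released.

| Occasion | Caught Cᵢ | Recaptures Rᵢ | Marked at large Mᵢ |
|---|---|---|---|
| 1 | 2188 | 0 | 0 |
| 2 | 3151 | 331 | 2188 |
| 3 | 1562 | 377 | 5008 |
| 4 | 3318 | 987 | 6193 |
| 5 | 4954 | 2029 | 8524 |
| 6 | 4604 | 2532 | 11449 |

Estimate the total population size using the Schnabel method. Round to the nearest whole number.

Σ MᵢCᵢ = 0·2188 + 2188·3151 + 5008·1562 + 6193·3318 + 8524·4954 + 11449·4604 = 0 + 6894388 + 7822496 + 20548374 + 42227896 + 52711196 = 130204350
Σ Rᵢ = 0 + 331 + 377 + 987 + 2029 + 2532 = 6256
N̂ = 130204350 / 6256 ≈ 20812.7 → 20813

N ≈ 20,813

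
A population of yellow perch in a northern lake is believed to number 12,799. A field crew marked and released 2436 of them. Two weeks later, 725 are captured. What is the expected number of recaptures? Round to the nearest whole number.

The marked fraction of the population is 2436/12799, so in a sample of 725 expect C·(M/N) marked.
E[R] = 2436 × 725 / 12799 = 1766100 / 12799 ≈ 138.0 → 138

expected recaptures ≈ 138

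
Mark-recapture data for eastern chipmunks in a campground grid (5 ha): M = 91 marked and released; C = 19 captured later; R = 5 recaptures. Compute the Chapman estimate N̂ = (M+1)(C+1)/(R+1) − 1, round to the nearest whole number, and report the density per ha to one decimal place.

N̂ = 92·20/6 − 1 = 1840/6 − 1 ≈ 305.7 → 306
Density = N̂ / area = 306 / 5 ≈ 61.20 → 61.2 per ha

density ≈ 61.2 eastern chipmunks per ha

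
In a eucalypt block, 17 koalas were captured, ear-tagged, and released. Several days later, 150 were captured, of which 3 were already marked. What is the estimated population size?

N = 850

N = (17 × 150) / 3 = 2550 / 3 = 850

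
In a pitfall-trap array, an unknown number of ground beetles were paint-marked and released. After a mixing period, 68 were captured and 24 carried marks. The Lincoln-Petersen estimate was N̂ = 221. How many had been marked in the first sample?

From N = M·C/R: M = N·R / C = 221·24 / 68 = 5304 / 68 = 78.

M = 78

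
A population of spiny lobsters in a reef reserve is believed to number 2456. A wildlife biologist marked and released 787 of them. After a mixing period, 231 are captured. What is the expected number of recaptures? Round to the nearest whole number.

The marked fraction of the population is 787/2456, so in a sample of 231 expect C·(M/N) marked.
E[R] = 787 × 231 / 2456 = 181797 / 2456 ≈ 74.0 → 74

expected recaptures ≈ 74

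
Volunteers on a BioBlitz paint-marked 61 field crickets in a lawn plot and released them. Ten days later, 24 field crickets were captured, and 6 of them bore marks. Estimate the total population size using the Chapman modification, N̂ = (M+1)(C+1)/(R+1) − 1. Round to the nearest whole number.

N ≈ 220

N̂ = (61+1)(24+1)/(6+1) − 1 = 62·25/7 − 1
= 1550/7 − 1 ≈ 221.4 − 1 ≈ 220.4 → 220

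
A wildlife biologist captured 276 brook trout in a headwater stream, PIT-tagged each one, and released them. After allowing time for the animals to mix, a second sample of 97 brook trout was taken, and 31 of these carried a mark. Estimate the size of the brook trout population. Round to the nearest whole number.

The marked fraction in the recapture sample should equal the marked fraction in the population: 31/97 = 276/N.
N = (276 × 97) / 31 = 26772 / 31 ≈ 863.6 → 864

N ≈ 864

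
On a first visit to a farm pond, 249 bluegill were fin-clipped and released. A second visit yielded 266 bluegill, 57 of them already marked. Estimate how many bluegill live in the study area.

N = 1162

If marked individuals mix randomly, R/C ≈ M/N, giving N ≈ M·C/R.
N = (249 × 266) / 57 = 66234 / 57 = 1162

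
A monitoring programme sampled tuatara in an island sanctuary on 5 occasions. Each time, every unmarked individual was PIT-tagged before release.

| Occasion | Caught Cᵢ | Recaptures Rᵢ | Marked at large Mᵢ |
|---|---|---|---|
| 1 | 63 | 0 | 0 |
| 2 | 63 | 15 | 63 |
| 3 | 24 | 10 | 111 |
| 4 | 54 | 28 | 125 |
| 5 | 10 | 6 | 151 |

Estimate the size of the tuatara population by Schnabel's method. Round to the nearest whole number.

N ≈ 252

Σ MᵢCᵢ = 0·63 + 63·63 + 111·24 + 125·54 + 151·10 = 0 + 3969 + 2664 + 6750 + 1510 = 14893
Σ Rᵢ = 0 + 15 + 10 + 28 + 6 = 59
N̂ = 14893 / 59 ≈ 252.4 → 252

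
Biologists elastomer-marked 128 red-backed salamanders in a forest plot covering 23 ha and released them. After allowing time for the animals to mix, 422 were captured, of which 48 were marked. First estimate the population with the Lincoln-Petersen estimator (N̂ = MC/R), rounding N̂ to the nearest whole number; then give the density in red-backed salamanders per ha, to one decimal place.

density ≈ 48.9 red-backed salamanders per ha

N̂ = 128·422/48 = 54016/48 ≈ 1125.3 → 1125
Density = N̂ / area = 1125 / 23 ≈ 48.91 → 48.9 per ha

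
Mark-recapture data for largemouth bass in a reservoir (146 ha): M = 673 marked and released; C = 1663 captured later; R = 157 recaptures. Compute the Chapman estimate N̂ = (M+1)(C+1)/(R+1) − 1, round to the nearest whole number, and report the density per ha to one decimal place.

density ≈ 48.6 largemouth bass per ha

N̂ = 674·1664/158 − 1 = 1121536/158 − 1 ≈ 7097.3 → 7097
Density = N̂ / area = 7097 / 146 ≈ 48.61 → 48.6 per ha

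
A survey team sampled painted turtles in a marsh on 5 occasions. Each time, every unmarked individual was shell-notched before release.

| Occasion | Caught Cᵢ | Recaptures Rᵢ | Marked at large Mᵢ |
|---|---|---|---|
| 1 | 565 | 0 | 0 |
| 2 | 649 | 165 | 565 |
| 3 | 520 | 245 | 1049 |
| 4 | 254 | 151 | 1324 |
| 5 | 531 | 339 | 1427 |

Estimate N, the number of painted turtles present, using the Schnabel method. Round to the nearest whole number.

N ≈ 2229

Σ MᵢCᵢ = 0·565 + 565·649 + 1049·520 + 1324·254 + 1427·531 = 0 + 366685 + 545480 + 336296 + 757737 = 2006198
Σ Rᵢ = 0 + 165 + 245 + 151 + 339 = 900
N̂ = 2006198 / 900 ≈ 2229.1 → 2229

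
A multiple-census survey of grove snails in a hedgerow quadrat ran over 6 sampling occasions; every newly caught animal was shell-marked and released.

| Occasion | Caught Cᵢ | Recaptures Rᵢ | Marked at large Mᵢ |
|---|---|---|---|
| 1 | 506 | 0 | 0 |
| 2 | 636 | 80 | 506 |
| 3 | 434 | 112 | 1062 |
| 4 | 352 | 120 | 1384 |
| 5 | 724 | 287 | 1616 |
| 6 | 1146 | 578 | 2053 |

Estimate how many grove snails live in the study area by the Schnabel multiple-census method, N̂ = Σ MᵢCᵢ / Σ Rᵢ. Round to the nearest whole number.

N ≈ 4072

Σ MᵢCᵢ = 0·506 + 506·636 + 1062·434 + 1384·352 + 1616·724 + 2053·1146 = 0 + 321816 + 460908 + 487168 + 1169984 + 2352738 = 4792614
Σ Rᵢ = 0 + 80 + 112 + 120 + 287 + 578 = 1177
N̂ = 4792614 / 1177 ≈ 4071.9 → 4072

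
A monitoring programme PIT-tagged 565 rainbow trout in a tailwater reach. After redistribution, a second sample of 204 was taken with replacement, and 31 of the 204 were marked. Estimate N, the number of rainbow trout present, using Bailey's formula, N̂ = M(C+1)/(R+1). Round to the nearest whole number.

N ≈ 3620

N̂ = 565·(204+1)/(31+1) = 565·205/32 = 115825/32 ≈ 3619.5 → 3620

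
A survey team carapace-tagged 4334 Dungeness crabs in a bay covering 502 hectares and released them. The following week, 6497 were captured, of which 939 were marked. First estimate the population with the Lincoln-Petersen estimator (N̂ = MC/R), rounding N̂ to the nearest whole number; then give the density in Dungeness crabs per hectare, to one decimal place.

density ≈ 59.7 Dungeness crabs per hectare

N̂ = 4334·6497/939 = 28157998/939 ≈ 29987.2 → 29987
Density = N̂ / area = 29987 / 502 ≈ 59.74 → 59.7 per hectare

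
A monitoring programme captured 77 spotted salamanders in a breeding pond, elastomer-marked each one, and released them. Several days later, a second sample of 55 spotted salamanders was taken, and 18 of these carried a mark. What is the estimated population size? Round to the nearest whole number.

Lincoln-Petersen assumes M/N = R/C, so N = M·C / R.
N = (77 × 55) / 18 = 4235 / 18 ≈ 235.3 → 235

N ≈ 235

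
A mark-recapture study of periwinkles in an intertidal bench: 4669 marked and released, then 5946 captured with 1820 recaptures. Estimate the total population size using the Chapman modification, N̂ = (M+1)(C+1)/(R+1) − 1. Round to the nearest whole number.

N̂ = (4669+1)(5946+1)/(1820+1) − 1 = 4670·5947/1821 − 1
= 27772490/1821 − 1 ≈ 15251.2 − 1 ≈ 15250.2 → 15250

N ≈ 15,250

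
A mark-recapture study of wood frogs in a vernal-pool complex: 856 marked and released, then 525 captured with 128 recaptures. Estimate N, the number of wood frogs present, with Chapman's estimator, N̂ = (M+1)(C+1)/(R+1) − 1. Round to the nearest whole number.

N ≈ 3493

N̂ = (856+1)(525+1)/(128+1) − 1 = 857·526/129 − 1
= 450782/129 − 1 ≈ 3494.4 − 1 ≈ 3493.4 → 3493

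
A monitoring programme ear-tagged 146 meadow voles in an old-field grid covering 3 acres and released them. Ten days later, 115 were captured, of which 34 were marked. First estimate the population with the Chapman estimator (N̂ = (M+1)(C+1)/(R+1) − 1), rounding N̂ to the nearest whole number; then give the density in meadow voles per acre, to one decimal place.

density ≈ 162.0 meadow voles per acre

N̂ = 147·116/35 − 1 = 17052/35 − 1 ≈ 486.2 → 486
Density = N̂ / area = 486 / 3 = 162.0 per acre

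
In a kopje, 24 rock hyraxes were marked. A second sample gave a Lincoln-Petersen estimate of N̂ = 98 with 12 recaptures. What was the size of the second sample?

From N = M·C/R: C = N·R / M = 98·12 / 24 = 1176 / 24 = 49.

C = 49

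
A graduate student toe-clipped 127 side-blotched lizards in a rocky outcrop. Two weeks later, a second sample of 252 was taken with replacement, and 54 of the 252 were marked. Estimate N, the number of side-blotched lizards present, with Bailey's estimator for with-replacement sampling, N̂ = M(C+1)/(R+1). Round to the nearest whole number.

N̂ = 127·(252+1)/(54+1) = 127·253/55 = 32131/55 ≈ 584.2 → 584

N ≈ 584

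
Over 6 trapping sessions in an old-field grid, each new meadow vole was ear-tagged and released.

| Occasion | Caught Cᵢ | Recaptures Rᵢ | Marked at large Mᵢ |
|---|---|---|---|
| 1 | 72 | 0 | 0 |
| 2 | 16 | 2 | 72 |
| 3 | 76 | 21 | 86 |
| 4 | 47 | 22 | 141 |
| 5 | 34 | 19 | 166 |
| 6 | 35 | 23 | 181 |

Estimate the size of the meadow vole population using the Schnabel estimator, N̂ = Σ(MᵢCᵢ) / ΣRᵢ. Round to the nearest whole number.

Σ MᵢCᵢ = 0·72 + 72·16 + 86·76 + 141·47 + 166·34 + 181·35 = 0 + 1152 + 6536 + 6627 + 5644 + 6335 = 26294
Σ Rᵢ = 0 + 2 + 21 + 22 + 19 + 23 = 87
N̂ = 26294 / 87 ≈ 302.2 → 302

N ≈ 302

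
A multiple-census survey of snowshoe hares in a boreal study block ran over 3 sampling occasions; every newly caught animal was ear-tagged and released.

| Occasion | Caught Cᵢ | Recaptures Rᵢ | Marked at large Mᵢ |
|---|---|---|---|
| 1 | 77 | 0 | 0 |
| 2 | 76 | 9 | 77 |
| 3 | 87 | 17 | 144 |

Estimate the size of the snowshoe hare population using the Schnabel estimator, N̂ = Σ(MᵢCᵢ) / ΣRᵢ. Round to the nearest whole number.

N ≈ 707

Σ MᵢCᵢ = 0·77 + 77·76 + 144·87 = 0 + 5852 + 12528 = 18380
Σ Rᵢ = 0 + 9 + 17 = 26
N̂ = 18380 / 26 ≈ 706.9 → 707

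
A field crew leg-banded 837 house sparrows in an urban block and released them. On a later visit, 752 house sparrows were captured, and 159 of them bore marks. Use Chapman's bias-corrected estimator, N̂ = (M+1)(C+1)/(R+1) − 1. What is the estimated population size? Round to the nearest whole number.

N̂ = (837+1)(752+1)/(159+1) − 1 = 838·753/160 − 1
= 631014/160 − 1 ≈ 3943.8 − 1 ≈ 3942.8 → 3943

N ≈ 3943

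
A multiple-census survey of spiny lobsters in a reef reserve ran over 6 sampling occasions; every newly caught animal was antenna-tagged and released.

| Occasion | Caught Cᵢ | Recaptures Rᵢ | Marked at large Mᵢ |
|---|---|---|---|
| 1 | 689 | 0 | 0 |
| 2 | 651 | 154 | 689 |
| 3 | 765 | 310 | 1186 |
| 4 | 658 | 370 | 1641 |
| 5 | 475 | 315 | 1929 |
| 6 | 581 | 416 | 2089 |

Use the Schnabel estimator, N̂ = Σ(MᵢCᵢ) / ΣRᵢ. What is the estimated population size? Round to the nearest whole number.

N ≈ 2917

Σ MᵢCᵢ = 0·689 + 689·651 + 1186·765 + 1641·658 + 1929·475 + 2089·581 = 0 + 448539 + 907290 + 1079778 + 916275 + 1213709 = 4565591
Σ Rᵢ = 0 + 154 + 310 + 370 + 315 + 416 = 1565
N̂ = 4565591 / 1565 ≈ 2917.3 → 2917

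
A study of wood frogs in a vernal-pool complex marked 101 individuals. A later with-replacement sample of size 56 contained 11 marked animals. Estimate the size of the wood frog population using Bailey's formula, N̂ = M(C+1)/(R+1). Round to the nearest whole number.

N ≈ 480

N̂ = 101·(56+1)/(11+1) = 101·57/12 = 5757/12 ≈ 479.8 → 480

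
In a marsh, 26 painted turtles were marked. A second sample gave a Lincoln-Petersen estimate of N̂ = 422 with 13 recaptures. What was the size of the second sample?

From N = M·C/R: C = N·R / M = 422·13 / 26 = 5486 / 26 = 211.

C = 211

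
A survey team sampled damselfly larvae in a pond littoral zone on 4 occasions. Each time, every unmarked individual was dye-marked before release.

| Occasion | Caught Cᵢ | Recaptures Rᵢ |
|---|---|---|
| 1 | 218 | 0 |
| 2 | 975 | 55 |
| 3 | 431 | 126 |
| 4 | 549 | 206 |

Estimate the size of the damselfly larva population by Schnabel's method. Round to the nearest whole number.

Marked at large before each occasion: Mᵢ = Σⱼ<ᵢ (Cⱼ − Rⱼ) → M1=0, M2=218, M3=1138, M4=1443
Σ MᵢCᵢ = 0·218 + 218·975 + 1138·431 + 1443·549 = 0 + 212550 + 490478 + 792207 = 1495235
Σ Rᵢ = 0 + 55 + 126 + 206 = 387
N̂ = 1495235 / 387 ≈ 3863.7 → 3864

N ≈ 3864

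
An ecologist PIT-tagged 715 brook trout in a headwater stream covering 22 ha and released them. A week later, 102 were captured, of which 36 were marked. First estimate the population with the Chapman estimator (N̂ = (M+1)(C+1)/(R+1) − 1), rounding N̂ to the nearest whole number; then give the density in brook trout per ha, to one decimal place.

density ≈ 90.5 brook trout per ha

N̂ = 716·103/37 − 1 = 73748/37 − 1 ≈ 1992.2 → 1992
Density = N̂ / area = 1992 / 22 ≈ 90.545 → 90.5 per ha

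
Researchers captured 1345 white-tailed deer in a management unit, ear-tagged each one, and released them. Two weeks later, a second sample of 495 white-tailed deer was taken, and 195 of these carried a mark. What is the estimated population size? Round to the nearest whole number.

The marked fraction in the recapture sample should equal the marked fraction in the population: 195/495 = 1345/N.
N = (1345 × 495) / 195 = 665775 / 195 ≈ 3414.2 → 3414

N ≈ 3414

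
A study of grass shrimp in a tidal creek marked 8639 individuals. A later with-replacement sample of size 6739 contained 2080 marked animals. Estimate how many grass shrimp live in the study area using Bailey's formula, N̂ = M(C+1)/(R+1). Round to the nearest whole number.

N̂ = 8639·(6739+1)/(2080+1) = 8639·6740/2081 = 58226860/2081 ≈ 27980.2 → 27980

N ≈ 27,980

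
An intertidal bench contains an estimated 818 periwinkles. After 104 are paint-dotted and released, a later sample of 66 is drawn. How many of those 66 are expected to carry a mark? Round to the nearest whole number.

Expected recaptures E[R] = M·C / N.
E[R] = 104 × 66 / 818 = 6864 / 818 ≈ 8.4 → 8

expected recaptures ≈ 8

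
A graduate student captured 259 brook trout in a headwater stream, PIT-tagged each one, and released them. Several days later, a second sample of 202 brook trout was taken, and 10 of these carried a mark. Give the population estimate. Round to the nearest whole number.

N ≈ 5232

N = (259 × 202) / 10 = 52318 / 10 ≈ 5231.8 → 5232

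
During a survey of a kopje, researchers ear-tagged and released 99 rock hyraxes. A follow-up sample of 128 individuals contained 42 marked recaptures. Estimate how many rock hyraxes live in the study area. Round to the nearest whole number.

N ≈ 302

If marked individuals mix randomly, R/C ≈ M/N, giving N ≈ M·C/R.
N = (99 × 128) / 42 = 12672 / 42 ≈ 301.7 → 302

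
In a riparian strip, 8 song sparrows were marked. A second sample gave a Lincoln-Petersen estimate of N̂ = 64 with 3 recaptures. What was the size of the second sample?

From N = M·C/R: C = N·R / M = 64·3 / 8 = 192 / 8 = 24.

C = 24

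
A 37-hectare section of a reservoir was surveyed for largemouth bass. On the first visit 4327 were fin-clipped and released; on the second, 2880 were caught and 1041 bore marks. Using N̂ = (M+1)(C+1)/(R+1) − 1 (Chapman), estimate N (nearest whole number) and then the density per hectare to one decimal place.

density ≈ 323.4 largemouth bass per hectare

N̂ = 4328·2881/1042 − 1 = 12468968/1042 − 1 ≈ 11965.4 → 11965
Density = N̂ / area = 11965 / 37 ≈ 323.38 → 323.4 per hectare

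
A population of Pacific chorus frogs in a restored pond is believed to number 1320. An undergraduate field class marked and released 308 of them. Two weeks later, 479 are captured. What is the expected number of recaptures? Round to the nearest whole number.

expected recaptures ≈ 112

Expected recaptures E[R] = M·C / N.
E[R] = 308 × 479 / 1320 = 147532 / 1320 ≈ 111.8 → 112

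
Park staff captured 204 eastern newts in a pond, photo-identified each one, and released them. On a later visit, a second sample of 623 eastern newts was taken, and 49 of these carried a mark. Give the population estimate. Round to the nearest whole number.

N ≈ 2594

The marked fraction in the recapture sample should equal the marked fraction in the population: 49/623 = 204/N.
N = (204 × 623) / 49 = 127092 / 49 ≈ 2593.7 → 2594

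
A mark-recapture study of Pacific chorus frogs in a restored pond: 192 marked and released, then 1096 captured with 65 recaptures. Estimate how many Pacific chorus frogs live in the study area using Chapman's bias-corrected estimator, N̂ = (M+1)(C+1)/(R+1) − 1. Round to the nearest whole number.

N̂ = (192+1)(1096+1)/(65+1) − 1 = 193·1097/66 − 1
= 211721/66 − 1 ≈ 3207.9 − 1 ≈ 3206.9 → 3207

N ≈ 3207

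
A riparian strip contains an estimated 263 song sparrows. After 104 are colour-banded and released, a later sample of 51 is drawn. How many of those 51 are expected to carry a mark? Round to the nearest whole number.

expected recaptures ≈ 20

Expected recaptures E[R] = M·C / N.
E[R] = 104 × 51 / 263 = 5304 / 263 ≈ 20.2 → 20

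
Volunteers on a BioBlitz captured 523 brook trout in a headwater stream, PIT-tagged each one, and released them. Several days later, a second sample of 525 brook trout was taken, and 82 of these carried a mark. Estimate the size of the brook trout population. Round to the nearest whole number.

Lincoln-Petersen assumes M/N = R/C, so N = M·C / R.
N = (523 × 525) / 82 = 274575 / 82 ≈ 3348.48 → 3348

N ≈ 3348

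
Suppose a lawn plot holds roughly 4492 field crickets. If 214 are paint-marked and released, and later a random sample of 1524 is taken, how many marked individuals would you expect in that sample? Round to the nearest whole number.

expected recaptures ≈ 73

Expected recaptures E[R] = M·C / N.
E[R] = 214 × 1524 / 4492 = 326136 / 4492 ≈ 72.6 → 73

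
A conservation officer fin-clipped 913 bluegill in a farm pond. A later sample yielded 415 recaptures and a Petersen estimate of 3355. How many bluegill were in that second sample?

C = 1525

From N = M·C/R: C = N·R / M = 3355·415 / 913 = 1392325 / 913 = 1525.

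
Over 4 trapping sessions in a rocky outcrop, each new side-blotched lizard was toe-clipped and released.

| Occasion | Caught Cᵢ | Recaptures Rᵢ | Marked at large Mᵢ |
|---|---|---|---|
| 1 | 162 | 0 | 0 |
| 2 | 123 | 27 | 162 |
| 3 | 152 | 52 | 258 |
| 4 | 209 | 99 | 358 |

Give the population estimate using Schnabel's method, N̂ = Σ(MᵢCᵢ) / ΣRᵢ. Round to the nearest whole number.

Σ MᵢCᵢ = 0·162 + 162·123 + 258·152 + 358·209 = 0 + 19926 + 39216 + 74822 = 133964
Σ Rᵢ = 0 + 27 + 52 + 99 = 178
N̂ = 133964 / 178 ≈ 752.6 → 753

N ≈ 753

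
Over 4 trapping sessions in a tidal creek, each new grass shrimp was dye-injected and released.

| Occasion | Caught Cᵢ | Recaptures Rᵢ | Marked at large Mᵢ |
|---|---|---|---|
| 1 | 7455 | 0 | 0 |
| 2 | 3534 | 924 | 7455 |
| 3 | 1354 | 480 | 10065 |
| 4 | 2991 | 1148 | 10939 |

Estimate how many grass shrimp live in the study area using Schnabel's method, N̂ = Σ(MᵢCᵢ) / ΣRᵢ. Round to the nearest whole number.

N ≈ 28,485

Σ MᵢCᵢ = 0·7455 + 7455·3534 + 10065·1354 + 10939·2991 = 0 + 26345970 + 13628010 + 32718549 = 72692529
Σ Rᵢ = 0 + 924 + 480 + 1148 = 2552
N̂ = 72692529 / 2552 ≈ 28484.5 → 28485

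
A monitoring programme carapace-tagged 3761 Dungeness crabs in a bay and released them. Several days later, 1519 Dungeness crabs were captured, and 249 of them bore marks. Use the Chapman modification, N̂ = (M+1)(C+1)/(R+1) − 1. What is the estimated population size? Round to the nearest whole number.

N̂ = (3761+1)(1519+1)/(249+1) − 1 = 3762·1520/250 − 1
= 5718240/250 − 1 ≈ 22873.0 − 1 ≈ 22872.0 → 22872

N ≈ 22,872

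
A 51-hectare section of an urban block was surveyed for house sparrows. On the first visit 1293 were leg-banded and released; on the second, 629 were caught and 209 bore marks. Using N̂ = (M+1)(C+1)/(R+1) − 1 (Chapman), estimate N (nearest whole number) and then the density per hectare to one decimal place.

density ≈ 76.1 house sparrows per hectare

N̂ = 1294·630/210 − 1 = 815220/210 − 1 = 3881
Density = N̂ / area = 3881 / 51 ≈ 76.10 → 76.1 per hectare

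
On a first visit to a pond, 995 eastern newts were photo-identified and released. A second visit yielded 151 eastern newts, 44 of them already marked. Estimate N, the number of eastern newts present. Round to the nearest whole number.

N ≈ 3415

The marked fraction in the recapture sample should equal the marked fraction in the population: 44/151 = 995/N.
N = (995 × 151) / 44 = 150245 / 44 ≈ 3414.7 → 3415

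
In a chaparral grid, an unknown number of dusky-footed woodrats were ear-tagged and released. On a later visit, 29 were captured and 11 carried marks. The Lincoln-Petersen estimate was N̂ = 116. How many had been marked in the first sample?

M = 44

From N = M·C/R: M = N·R / C = 116·11 / 29 = 1276 / 29 = 44.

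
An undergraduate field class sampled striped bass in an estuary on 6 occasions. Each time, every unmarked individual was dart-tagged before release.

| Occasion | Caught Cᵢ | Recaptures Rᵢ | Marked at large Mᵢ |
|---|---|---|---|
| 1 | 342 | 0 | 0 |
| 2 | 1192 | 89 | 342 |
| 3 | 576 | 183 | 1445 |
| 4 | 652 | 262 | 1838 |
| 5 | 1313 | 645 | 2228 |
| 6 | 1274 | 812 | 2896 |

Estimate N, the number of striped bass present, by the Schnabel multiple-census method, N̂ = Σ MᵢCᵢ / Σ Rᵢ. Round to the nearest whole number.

N ≈ 4547

Σ MᵢCᵢ = 0·342 + 342·1192 + 1445·576 + 1838·652 + 2228·1313 + 2896·1274 = 0 + 407664 + 832320 + 1198376 + 2925364 + 3689504 = 9053228
Σ Rᵢ = 0 + 89 + 183 + 262 + 645 + 812 = 1991
N̂ = 9053228 / 1991 ≈ 4547.1 → 4547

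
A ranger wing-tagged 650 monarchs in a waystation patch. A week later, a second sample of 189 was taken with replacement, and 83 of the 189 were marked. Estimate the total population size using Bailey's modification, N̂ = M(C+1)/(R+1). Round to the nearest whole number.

N ≈ 1470

N̂ = 650·(189+1)/(83+1) = 650·190/84 = 123500/84 ≈ 1470.2 → 1470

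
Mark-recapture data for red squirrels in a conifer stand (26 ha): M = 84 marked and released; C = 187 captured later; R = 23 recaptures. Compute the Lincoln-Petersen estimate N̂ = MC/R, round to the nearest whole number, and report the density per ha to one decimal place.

N̂ = 84·187/23 = 15708/23 ≈ 683.0 → 683
Density = N̂ / area = 683 / 26 ≈ 26.27 → 26.3 per ha

density ≈ 26.3 red squirrels per ha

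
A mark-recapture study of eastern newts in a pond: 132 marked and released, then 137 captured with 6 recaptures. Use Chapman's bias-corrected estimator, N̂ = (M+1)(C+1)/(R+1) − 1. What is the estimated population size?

N = 2621

N̂ = (132+1)(137+1)/(6+1) − 1 = 133·138/7 − 1
= 18354/7 − 1 = 2622 − 1 = 2621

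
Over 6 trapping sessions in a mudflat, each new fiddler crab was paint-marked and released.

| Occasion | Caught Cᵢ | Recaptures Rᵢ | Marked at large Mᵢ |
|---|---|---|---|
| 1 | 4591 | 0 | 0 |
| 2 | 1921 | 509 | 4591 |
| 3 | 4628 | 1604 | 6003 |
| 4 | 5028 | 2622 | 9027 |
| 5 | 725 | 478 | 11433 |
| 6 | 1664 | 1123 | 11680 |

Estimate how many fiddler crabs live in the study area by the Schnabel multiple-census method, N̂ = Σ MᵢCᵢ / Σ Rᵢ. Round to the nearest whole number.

N ≈ 17,316

Σ MᵢCᵢ = 0·4591 + 4591·1921 + 6003·4628 + 9027·5028 + 11433·725 + 11680·1664 = 0 + 8819311 + 27781884 + 45387756 + 8288925 + 19435520 = 109713396
Σ Rᵢ = 0 + 509 + 1604 + 2622 + 478 + 1123 = 6336
N̂ = 109713396 / 6336 ≈ 17315.9 → 17316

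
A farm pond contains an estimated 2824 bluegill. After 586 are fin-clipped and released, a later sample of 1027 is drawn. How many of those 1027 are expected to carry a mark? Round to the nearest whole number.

Expected recaptures E[R] = M·C / N.
E[R] = 586 × 1027 / 2824 = 601822 / 2824 ≈ 213.1 → 213

expected recaptures ≈ 213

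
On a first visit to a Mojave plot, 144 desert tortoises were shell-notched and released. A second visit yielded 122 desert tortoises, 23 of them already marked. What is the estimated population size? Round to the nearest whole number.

If marked individuals mix randomly, R/C ≈ M/N, giving N ≈ M·C/R.
N = (144 × 122) / 23 = 17568 / 23 ≈ 763.8 → 764

N ≈ 764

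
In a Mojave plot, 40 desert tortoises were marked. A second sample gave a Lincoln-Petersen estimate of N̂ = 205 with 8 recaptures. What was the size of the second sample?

C = 41

From N = M·C/R: C = N·R / M = 205·8 / 40 = 1640 / 40 = 41.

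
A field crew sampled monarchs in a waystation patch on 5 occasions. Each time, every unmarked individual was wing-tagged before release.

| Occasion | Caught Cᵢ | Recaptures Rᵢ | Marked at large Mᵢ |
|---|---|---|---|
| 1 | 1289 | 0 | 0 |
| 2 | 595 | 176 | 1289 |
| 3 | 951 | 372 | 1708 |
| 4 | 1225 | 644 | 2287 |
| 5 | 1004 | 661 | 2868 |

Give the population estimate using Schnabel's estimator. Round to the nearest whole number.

Σ MᵢCᵢ = 0·1289 + 1289·595 + 1708·951 + 2287·1225 + 2868·1004 = 0 + 766955 + 1624308 + 2801575 + 2879472 = 8072310
Σ Rᵢ = 0 + 176 + 372 + 644 + 661 = 1853
N̂ = 8072310 / 1853 ≈ 4356.3 → 4356

N ≈ 4356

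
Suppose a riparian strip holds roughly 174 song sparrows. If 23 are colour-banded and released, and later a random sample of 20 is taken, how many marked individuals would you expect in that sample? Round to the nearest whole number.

The marked fraction of the population is 23/174, so in a sample of 20 expect C·(M/N) marked.
E[R] = 23 × 20 / 174 = 460 / 174 ≈ 2.6 → 3

expected recaptures ≈ 3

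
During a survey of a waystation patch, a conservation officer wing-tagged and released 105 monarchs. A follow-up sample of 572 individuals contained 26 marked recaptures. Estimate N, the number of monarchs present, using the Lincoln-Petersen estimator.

N = 2310

N = (105 × 572) / 26 = 60060 / 26 = 2310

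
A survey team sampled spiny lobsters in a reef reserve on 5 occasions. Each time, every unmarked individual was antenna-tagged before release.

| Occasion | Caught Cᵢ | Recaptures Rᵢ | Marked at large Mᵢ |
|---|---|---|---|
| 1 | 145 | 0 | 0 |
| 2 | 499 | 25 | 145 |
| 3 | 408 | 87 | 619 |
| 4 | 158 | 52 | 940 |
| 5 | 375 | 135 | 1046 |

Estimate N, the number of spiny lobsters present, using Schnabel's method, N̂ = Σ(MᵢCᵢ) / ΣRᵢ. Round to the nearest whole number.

Σ MᵢCᵢ = 0·145 + 145·499 + 619·408 + 940·158 + 1046·375 = 0 + 72355 + 252552 + 148520 + 392250 = 865677
Σ Rᵢ = 0 + 25 + 87 + 52 + 135 = 299
N̂ = 865677 / 299 ≈ 2895.2 → 2895

N ≈ 2895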